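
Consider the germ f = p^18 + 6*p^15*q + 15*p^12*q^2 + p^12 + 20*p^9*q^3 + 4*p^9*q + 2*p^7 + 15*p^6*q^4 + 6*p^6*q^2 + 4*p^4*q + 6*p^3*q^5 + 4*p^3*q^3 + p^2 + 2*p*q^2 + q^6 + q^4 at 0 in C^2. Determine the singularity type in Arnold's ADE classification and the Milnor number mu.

Type A_5, Milnor number mu = 5.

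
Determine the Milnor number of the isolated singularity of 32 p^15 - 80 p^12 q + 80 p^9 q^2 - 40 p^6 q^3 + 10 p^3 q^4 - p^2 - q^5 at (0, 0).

4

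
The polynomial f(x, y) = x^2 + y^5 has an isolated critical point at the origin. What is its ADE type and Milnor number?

Type A_{4}, Milnor number mu = 4.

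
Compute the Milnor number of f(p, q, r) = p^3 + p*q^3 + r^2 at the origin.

7

The Hessian of f at 0 has rank 1. Corank 2; j^3 = p^3 is a perfect cube, so E-series; the 4-jet and mu = 7 give E_7.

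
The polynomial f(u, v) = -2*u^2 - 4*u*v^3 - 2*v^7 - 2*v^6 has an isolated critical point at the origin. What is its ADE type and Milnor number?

The Hessian of f at 0 is [[-4, 0], [0, 0]] with rank 1, so corank 1. A Groebner basis of the Jacobian ideal J(f) in C{u,v} is {u + v^3, u^2}; counting standard monomials gives mu = 6. Corank 1: A-series; mu = 6 gives A_6.

Type A6, Milnor number mu = 6.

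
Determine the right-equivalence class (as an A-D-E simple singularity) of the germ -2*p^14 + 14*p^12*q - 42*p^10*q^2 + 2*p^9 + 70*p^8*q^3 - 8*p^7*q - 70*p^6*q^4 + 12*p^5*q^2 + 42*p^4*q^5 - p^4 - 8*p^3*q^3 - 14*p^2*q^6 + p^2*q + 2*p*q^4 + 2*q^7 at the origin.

The Hessian of f at 0 has rank 0. Corank 2; j^3 = p^2*q has shape L^2 M (L != M), so D-series; mu = 8 gives D_8.

D8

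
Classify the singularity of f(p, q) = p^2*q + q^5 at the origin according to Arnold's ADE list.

D_6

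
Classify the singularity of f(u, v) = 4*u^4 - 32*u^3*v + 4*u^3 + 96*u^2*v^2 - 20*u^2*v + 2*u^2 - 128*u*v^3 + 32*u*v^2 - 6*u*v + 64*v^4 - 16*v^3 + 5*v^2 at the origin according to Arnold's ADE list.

A_1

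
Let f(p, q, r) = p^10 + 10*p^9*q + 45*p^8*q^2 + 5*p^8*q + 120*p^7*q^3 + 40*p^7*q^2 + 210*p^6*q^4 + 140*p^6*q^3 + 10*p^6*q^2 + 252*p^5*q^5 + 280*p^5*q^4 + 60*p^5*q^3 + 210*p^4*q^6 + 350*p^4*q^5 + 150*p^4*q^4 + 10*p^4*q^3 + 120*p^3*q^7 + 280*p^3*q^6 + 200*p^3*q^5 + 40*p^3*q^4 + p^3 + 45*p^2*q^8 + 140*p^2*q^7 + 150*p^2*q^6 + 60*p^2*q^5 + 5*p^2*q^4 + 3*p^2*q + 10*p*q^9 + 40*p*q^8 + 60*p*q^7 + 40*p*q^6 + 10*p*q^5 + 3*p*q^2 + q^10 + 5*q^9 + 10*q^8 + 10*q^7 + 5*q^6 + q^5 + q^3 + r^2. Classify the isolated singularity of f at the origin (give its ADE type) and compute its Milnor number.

Type E_{8}, Milnor number mu = 8.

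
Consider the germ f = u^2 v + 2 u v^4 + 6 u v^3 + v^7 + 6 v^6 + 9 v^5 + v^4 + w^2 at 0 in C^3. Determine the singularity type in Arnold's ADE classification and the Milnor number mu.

The Hessian of f at 0 has rank 1. Corank 2; j^3 = u^2*v has shape L^2 M (L != M), so D-series; mu = 5 gives D_5.

Type D5, Milnor number mu = 5.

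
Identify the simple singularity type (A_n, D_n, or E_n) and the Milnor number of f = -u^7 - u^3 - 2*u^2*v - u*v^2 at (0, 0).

The Hessian of f at 0 has rank 0. Corank 2; j^3 = -u*(u + v)^2 has shape L^2 M (L != M), so D-series; mu = 8 gives D_8.

Type D_{8}, Milnor number mu = 8.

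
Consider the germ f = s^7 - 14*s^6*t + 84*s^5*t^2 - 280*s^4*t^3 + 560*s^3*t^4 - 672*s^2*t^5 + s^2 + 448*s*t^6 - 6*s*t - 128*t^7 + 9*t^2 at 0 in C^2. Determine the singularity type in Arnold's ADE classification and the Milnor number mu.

The Hessian of f at 0 has rank 1. Corank 1: A-series; mu = 6 gives A_6.

Type A_{6}, Milnor number mu = 6.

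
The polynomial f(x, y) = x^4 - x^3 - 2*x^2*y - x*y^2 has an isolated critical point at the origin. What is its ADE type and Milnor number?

Type D_{5}, Milnor number mu = 5.

The Hessian of f at 0 has rank 0. Corank 2; j^3 = -x*(x + y)^2 has shape L^2 M (L != M), so D-series; mu = 5 gives D_5.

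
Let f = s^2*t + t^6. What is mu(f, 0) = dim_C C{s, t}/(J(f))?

7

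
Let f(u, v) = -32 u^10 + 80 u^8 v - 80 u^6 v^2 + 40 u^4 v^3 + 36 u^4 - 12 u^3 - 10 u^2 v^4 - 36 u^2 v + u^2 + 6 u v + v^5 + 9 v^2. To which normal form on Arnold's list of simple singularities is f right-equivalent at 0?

A_{4}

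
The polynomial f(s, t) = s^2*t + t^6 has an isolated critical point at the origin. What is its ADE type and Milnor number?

Type D_7, Milnor number mu = 7.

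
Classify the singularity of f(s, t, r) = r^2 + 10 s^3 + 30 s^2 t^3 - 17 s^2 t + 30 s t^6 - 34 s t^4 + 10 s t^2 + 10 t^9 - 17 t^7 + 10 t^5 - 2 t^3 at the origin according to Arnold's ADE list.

D_{4}

The Hessian of f at 0 has rank 1. Corank 2; j^3 = (2*s - t)*(5*s^2 - 6*s*t + 2*t^2) splits into three distinct lines over C (the quadratic factor has nonzero discriminant), so D_4.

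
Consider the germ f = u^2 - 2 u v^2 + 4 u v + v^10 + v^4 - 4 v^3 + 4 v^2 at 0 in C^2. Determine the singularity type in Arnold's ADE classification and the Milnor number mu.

Type A_9, Milnor number mu = 9.

The Hessian of f at 0 is [[2, 4], [4, 8]] with rank 1, so corank 1. A Groebner basis of the Jacobian ideal J(f) in C{u,v} is {u^5 - 40*u^4 - 240*u^3*v - 560*u^3 - 1728*u^2*v - 1472*u^2 - 3456*u*v - 1024*u - 2048*v, u^4*v + 8*u^4 + 40*u^3*v + 80*u^3 + 240*u^2*v + 192*u^2 + 448*u*v + 128*u + 256*v, -u + v^2 - 2*v}; counting standard monomials gives mu = 9. Corank 1: A-series; mu = 9 gives A_9.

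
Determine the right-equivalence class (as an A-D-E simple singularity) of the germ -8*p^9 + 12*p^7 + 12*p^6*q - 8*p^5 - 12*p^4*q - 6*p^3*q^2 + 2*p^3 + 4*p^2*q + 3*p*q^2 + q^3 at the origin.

D4

The Hessian of f at 0 is [[0, 0], [0, 0]] with rank 0, so corank 2. A Groebner basis of the Jacobian ideal J(f) in C{p,q} is {q^3, p^2 - 3*q^2/2, p*q + 3*q^2/2}; counting standard monomials gives mu = 4. Corank 2; j^3 = (p + q)*(2*p^2 + 2*p*q + q^2) splits into three distinct lines over C (the quadratic factor has nonzero discriminant), so D_4.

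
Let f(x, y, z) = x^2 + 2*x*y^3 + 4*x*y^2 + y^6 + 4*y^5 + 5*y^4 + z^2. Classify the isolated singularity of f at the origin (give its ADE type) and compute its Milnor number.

The Hessian of f at 0 is [[2, 0, 0], [0, 0, 0], [0, 0, 2]] with rank 2, so corank 1. A Groebner basis of the Jacobian ideal J(f) in C{x,y,z} is {x^2, x*y, x/2 + y^2, z}; counting standard monomials gives mu = 3. Corank 1: A-series; mu = 3 gives A_3.

Type A_{3}, Milnor number mu = 3.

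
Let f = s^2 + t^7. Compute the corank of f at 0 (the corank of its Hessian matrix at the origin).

Hessian at 0 has rank 1.

1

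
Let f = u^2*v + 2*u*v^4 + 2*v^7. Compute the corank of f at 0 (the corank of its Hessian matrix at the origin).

2

The Hessian at 0 is [[0, 0], [0, 0]] of rank 0; hence corank 2.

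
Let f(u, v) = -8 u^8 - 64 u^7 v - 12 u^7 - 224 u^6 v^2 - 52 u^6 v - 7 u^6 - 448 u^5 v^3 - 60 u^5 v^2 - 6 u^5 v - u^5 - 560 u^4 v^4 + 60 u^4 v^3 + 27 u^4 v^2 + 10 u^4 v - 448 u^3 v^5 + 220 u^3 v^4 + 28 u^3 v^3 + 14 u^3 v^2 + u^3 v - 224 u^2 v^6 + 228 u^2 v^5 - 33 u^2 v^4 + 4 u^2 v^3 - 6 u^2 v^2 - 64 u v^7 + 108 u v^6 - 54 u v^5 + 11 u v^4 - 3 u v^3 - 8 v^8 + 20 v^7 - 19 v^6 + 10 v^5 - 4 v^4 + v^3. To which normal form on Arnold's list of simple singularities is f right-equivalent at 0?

E7

The Hessian of f at 0 has rank 0. Corank 2; j^3 = v^3 is a perfect cube, so E-series; the 4-jet and mu = 7 give E_7.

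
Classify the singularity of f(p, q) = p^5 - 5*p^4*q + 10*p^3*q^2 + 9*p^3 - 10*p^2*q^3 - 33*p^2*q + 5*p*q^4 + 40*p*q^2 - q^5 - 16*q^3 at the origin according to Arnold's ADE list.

D_6

The Hessian of f at 0 has rank 0. Corank 2; j^3 = (p - q)*(3*p - 4*q)^2 has shape L^2 M (L != M), so D-series; mu = 6 gives D_6.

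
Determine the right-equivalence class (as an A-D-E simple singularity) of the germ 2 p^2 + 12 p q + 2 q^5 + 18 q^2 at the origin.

A4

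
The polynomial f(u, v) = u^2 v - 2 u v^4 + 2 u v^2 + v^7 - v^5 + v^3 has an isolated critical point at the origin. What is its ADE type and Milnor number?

Type D_{6}, Milnor number mu = 6.

The Hessian of f at 0 is [[0, 0], [0, 0]] with rank 0, so corank 2. A Groebner basis of the Jacobian ideal J(f) in C{u,v} is {-u*v + v^4 - v^2, u*v^2 + v^3, u^2 + 7*u*v + 6*v^2}; counting standard monomials gives mu = 6. Corank 2; j^3 = v*(u + v)^2 has shape L^2 M (L != M), so D-series; mu = 6 gives D_6.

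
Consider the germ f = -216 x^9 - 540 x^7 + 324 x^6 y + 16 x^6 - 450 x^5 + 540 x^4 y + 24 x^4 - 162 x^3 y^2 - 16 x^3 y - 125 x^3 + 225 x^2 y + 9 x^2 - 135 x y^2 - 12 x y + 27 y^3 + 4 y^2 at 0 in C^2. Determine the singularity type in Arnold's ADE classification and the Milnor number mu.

Type A2, Milnor number mu = 2.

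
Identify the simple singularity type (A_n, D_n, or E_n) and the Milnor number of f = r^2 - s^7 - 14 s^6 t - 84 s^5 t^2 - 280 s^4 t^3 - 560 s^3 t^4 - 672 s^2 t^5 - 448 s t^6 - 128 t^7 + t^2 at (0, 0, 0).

The Hessian of f at 0 has rank 2. Corank 1: A-series; mu = 6 gives A_6.

Type A6, Milnor number mu = 6.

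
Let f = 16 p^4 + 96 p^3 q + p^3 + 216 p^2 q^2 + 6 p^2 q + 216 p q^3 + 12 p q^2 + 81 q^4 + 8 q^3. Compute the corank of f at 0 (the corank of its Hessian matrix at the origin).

2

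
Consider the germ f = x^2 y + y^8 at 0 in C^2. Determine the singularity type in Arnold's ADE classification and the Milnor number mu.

Type D9, Milnor number mu = 9.

The Hessian of f at 0 has rank 0. Corank 2; j^3 = x^2*y has shape L^2 M (L != M), so D-series; mu = 9 gives D_9.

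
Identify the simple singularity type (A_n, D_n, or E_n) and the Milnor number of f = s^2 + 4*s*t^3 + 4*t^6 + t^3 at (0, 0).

Type A_2, Milnor number mu = 2.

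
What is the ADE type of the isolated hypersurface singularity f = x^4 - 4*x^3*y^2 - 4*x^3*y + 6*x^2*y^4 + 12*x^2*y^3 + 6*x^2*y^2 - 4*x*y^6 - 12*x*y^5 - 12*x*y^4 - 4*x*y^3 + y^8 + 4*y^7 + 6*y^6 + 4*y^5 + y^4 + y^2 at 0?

A_{3}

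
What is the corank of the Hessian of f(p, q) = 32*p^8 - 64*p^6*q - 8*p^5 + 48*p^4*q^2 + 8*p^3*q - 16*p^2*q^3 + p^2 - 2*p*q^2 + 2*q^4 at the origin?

Hessian at 0 has rank 1.

1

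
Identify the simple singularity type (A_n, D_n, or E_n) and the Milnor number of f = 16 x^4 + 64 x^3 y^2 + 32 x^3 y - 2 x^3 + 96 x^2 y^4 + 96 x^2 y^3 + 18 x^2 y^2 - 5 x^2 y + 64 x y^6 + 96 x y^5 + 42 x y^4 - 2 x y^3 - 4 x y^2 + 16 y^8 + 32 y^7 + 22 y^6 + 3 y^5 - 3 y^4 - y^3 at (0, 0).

The Hessian of f at 0 has rank 0. Corank 2; j^3 = -(x + y)^2*(2*x + y) has shape L^2 M (L != M), so D-series; mu = 5 gives D_5.

Type D_5, Milnor number mu = 5.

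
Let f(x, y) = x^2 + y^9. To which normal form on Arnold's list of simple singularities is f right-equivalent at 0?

A8

The Hessian of f at 0 is [[2, 0], [0, 0]] with rank 1, so corank 1. A Groebner basis of the Jacobian ideal J(f) in C{x,y} is {y^8, x}; counting standard monomials gives mu = 8. Corank 1: A-series; mu = 8 gives A_8.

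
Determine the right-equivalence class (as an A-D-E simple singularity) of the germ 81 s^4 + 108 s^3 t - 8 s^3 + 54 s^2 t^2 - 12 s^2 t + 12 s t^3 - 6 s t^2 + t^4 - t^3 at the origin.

The Hessian of f at 0 is [[0, 0], [0, 0]] with rank 0, so corank 2. A Groebner basis of the Jacobian ideal J(f) in C{s,t} is {t^4, s*t^2 + 4*t^3/9, s^2 + s*t + t^2/4}; counting standard monomials gives mu = 6. Corank 2; j^3 = -(2*s + t)^3 is a perfect cube, so E-series; the 4-jet and mu = 6 give E_6.

E6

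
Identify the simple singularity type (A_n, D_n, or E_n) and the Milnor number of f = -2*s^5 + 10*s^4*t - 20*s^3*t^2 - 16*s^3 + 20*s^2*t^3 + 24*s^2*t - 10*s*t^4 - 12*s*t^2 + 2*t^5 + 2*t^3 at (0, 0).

The Hessian of f at 0 has rank 0. Corank 2; j^3 = -2*(2*s - t)^3 is a perfect cube, so E-series; the 5-jet and mu = 8 give E_8.

Type E_{8}, Milnor number mu = 8.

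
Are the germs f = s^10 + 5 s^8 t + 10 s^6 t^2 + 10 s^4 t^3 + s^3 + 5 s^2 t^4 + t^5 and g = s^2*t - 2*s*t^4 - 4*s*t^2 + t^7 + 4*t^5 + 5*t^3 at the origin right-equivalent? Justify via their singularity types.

No.

The Hessian of f at 0 has rank 0. Corank 2; j^3 = s^3 is a perfect cube, so E-series; the 5-jet and mu = 8 give E_8. The Hessian of g at 0 has rank 0. Corank 2; j^3 = t*(s^2 - 4*s*t + 5*t^2) splits into three distinct lines over C (the quadratic factor has nonzero discriminant), so D_4. f is E_8 but g is D_4, hence not right-equivalent.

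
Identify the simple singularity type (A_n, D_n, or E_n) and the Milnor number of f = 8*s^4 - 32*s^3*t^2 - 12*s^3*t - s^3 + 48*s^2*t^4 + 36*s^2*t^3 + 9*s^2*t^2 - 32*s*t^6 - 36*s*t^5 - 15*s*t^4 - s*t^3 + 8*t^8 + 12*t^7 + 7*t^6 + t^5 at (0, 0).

The Hessian of f at 0 has rank 0. Corank 2; j^3 = -s^3 is a perfect cube, so E-series; the 4-jet and mu = 7 give E_7.

Type E_{7}, Milnor number mu = 7.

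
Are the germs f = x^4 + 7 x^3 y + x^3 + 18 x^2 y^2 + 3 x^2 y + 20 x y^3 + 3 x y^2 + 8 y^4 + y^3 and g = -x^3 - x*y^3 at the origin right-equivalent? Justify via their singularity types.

Yes.

The Hessian of f at 0 is [[0, 0], [0, 0]] with rank 0, so corank 2. A Groebner basis of the Jacobian ideal J(f) in C{x,y} is {3*x^2 + 6*x*y + y^4 + y^3 + 3*y^2, x^3 + 9*x^2 + 18*x*y + 4*y^3 + 9*y^2, x^2*y - 5*x^2 - 10*x*y - 8*y^3/3 - 5*y^2, 2*x^2 + x*y^2 + 4*x*y + 5*y^3/3 + 2*y^2}; counting standard monomials gives mu = 7. Corank 2; j^3 = (x + y)^3 is a perfect cube, so E-series; the 4-jet and mu = 7 give E_7. The Hessian of g at 0 is [[0, 0], [0, 0]] with rank 0, so corank 2. A Groebner basis of the Jacobian ideal J(g) in C{x,y} is {x^3, x*y^2, 3*x^2 + y^3}; counting standard monomials gives mu = 7. Corank 2; j^3 = -x^3 is a perfect cube, so E-series; the 4-jet and mu = 7 give E_7. Both have type E_7, hence right-equivalent.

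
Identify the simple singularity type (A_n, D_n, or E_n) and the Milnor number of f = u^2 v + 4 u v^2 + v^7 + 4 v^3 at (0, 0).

Type D8, Milnor number mu = 8.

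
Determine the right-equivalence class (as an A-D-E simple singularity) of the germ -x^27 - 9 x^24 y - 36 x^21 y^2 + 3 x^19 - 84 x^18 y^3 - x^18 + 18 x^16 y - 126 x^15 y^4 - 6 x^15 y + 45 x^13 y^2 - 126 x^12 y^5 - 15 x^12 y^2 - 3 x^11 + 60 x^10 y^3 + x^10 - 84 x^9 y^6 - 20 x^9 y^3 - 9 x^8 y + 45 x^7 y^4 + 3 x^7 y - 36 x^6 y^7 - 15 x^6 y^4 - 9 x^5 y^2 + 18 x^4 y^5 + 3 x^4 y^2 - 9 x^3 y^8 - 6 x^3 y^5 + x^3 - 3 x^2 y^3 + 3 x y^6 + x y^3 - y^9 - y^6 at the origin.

E7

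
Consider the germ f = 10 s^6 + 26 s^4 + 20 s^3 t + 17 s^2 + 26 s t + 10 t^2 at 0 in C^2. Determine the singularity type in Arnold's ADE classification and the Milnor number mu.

The Hessian of f at 0 has rank 2. Corank 0: nondegenerate Morse point, so A_1.

Type A1, Milnor number mu = 1.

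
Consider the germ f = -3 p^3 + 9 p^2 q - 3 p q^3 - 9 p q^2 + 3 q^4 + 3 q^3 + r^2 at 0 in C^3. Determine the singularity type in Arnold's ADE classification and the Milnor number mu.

Type E7, Milnor number mu = 7.

The Hessian of f at 0 is [[0, 0, 0], [0, 0, 0], [0, 0, 2]] with rank 1, so corank 2. A Groebner basis of the Jacobian ideal J(f) in C{p,q,r} is {p^3 - 3*p^2*q - 6*p^2 + 12*p*q - 6*q^2, 3*p^2 + p*q^2 - 6*p*q + 3*q^2, 3*p^2 - 6*p*q + q^3 + 3*q^2, r}; counting standard monomials gives mu = 7. Corank 2; j^3 = -3*(p - q)^3 is a perfect cube, so E-series; the 4-jet and mu = 7 give E_7.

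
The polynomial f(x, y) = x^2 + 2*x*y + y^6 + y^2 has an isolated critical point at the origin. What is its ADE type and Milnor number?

The Hessian of f at 0 is [[2, 2], [2, 2]] with rank 1, so corank 1. A Groebner basis of the Jacobian ideal J(f) in C{x,y} is {y^5, x + y}; counting standard monomials gives mu = 5. Corank 1: A-series; mu = 5 gives A_5.

Type A_{5}, Milnor number mu = 5.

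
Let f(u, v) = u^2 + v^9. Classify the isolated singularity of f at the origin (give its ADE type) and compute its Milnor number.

Type A_8, Milnor number mu = 8.

The Hessian of f at 0 has rank 1. Corank 1: A-series; mu = 8 gives A_8.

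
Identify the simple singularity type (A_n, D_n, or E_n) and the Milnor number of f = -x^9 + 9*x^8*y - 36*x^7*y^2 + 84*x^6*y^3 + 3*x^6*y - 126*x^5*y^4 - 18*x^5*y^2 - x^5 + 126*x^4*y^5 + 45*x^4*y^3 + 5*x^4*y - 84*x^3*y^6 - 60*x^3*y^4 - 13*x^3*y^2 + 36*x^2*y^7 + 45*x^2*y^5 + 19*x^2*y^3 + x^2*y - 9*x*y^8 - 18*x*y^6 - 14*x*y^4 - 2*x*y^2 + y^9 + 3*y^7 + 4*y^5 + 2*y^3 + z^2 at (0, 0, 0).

The Hessian of f at 0 has rank 1. Corank 2; j^3 = y*(x^2 - 2*x*y + 2*y^2) splits into three distinct lines over C (the quadratic factor has nonzero discriminant), so D_4.

Type D_4, Milnor number mu = 4.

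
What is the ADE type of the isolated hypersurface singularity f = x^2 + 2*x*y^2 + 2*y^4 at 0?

A_{3}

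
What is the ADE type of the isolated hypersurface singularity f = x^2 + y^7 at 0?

A_{6}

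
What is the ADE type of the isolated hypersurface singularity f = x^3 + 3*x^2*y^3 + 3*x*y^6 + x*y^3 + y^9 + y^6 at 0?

The Hessian of f at 0 has rank 0. Corank 2; j^3 = x^3 is a perfect cube, so E-series; the 4-jet and mu = 7 give E_7.

E_{7}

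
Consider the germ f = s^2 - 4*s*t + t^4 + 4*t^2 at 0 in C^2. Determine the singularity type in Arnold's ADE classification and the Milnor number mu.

The Hessian of f at 0 is [[2, -4], [-4, 8]] with rank 1, so corank 1. A Groebner basis of the Jacobian ideal J(f) in C{s,t} is {t^3, s - 2*t}; counting standard monomials gives mu = 3. Corank 1: A-series; mu = 3 gives A_3.

Type A3, Milnor number mu = 3.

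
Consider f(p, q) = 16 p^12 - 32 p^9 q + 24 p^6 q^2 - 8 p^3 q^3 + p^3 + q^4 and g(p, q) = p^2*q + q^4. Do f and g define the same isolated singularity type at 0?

The Hessian of f at 0 has rank 0. Corank 2; j^3 = p^3 is a perfect cube, so E-series; the 4-jet and mu = 6 give E_6. The Hessian of g at 0 has rank 0. Corank 2; j^3 = p^2*q has shape L^2 M (L != M), so D-series; mu = 5 gives D_5. f is E_6 but g is D_5, hence not right-equivalent.

No.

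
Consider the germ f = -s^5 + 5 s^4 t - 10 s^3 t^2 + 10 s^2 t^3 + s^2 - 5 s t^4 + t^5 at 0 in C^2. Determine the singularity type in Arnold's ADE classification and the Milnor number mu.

Type A4, Milnor number mu = 4.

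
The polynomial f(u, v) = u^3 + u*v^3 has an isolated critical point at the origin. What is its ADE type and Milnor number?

Type E_{7}, Milnor number mu = 7.

The Hessian of f at 0 has rank 0. Corank 2; j^3 = u^3 is a perfect cube, so E-series; the 4-jet and mu = 7 give E_7.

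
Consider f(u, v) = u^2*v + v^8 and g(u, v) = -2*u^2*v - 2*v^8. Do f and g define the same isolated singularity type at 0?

The Hessian of f at 0 is [[0, 0], [0, 0]] with rank 0, so corank 2. A Groebner basis of the Jacobian ideal J(f) in C{u,v} is {u^2/8 + v^7, u^3, u*v}; counting standard monomials gives mu = 9. Corank 2; j^3 = u^2*v has shape L^2 M (L != M), so D-series; mu = 9 gives D_9. The Hessian of g at 0 is [[0, 0], [0, 0]] with rank 0, so corank 2. A Groebner basis of the Jacobian ideal J(g) in C{u,v} is {u^2/8 + v^7, u^3, u*v}; counting standard monomials gives mu = 9. Corank 2; j^3 = -2*u^2*v has shape L^2 M (L != M), so D-series; mu = 9 gives D_9. Both have type D_9, hence right-equivalent.

Yes.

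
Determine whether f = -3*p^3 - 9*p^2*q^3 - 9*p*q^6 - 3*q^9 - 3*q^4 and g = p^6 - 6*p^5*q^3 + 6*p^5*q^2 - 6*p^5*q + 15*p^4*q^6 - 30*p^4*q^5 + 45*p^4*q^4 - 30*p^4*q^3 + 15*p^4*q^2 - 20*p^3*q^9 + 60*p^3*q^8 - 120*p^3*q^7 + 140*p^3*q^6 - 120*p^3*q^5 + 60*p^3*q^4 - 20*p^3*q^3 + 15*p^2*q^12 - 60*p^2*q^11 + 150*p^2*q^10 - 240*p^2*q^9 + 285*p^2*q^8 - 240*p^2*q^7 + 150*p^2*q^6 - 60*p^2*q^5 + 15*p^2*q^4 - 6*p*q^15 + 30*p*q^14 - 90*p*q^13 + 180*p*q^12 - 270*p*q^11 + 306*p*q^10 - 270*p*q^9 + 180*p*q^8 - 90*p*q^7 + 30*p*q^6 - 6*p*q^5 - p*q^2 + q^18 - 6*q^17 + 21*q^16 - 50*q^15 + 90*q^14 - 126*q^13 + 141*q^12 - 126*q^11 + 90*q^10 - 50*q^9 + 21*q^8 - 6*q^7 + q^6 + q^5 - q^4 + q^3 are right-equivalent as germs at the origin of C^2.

The Hessian of f at 0 has rank 0. Corank 2; j^3 = -3*p^3 is a perfect cube, so E-series; the 4-jet and mu = 6 give E_6. The Hessian of g at 0 has rank 0. Corank 2; j^3 = -q^2*(p - q) has shape L^2 M (L != M), so D-series; mu = 7 gives D_7. f is E_6 but g is D_7, hence not right-equivalent.

No.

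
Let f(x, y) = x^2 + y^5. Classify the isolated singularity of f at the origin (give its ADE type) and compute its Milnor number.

Type A4, Milnor number mu = 4.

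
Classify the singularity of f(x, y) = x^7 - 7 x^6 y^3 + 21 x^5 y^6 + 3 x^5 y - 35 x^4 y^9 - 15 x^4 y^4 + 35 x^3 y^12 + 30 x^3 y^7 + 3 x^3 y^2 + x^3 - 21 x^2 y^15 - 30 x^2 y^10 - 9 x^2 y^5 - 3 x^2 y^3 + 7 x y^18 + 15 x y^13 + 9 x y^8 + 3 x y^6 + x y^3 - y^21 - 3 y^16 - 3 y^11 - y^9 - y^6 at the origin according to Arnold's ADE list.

The Hessian of f at 0 is [[0, 0], [0, 0]] with rank 0, so corank 2. A Groebner basis of the Jacobian ideal J(f) in C{x,y} is {x^3, x*y^2, 3*x^2 + y^3}; counting standard monomials gives mu = 7. Corank 2; j^3 = x^3 is a perfect cube, so E-series; the 4-jet and mu = 7 give E_7.

E_7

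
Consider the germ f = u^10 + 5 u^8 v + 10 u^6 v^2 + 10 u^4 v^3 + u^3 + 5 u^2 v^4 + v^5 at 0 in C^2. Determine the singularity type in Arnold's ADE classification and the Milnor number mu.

The Hessian of f at 0 is [[0, 0], [0, 0]] with rank 0, so corank 2. A Groebner basis of the Jacobian ideal J(f) in C{u,v} is {v^4, u^2}; counting standard monomials gives mu = 8. Corank 2; j^3 = u^3 is a perfect cube, so E-series; the 5-jet and mu = 8 give E_8.

Type E8, Milnor number mu = 8.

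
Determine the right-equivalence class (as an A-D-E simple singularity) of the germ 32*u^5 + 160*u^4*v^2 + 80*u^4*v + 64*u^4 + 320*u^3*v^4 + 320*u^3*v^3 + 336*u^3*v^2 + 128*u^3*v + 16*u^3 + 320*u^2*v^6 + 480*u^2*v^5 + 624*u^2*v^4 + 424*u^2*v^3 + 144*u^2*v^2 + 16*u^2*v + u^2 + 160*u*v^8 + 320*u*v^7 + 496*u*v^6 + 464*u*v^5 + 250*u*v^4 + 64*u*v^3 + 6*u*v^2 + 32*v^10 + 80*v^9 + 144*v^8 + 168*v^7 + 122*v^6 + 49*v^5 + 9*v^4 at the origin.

A_{4}

The Hessian of f at 0 is [[2, 0], [0, 0]] with rank 1, so corank 1. A Groebner basis of the Jacobian ideal J(f) in C{u,v} is {-u/16 + v^3 - 3*v^2/16, u^2, u*v + 3*u/16 + 9*v^2/16}; counting standard monomials gives mu = 4. Corank 1: A-series; mu = 4 gives A_4.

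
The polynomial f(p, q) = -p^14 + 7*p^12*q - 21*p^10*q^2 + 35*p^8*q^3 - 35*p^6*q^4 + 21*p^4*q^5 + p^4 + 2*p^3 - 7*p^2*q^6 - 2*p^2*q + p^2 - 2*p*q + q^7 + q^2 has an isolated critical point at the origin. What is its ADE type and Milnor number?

The Hessian of f at 0 has rank 1. Corank 1: A-series; mu = 6 gives A_6.

Type A_6, Milnor number mu = 6.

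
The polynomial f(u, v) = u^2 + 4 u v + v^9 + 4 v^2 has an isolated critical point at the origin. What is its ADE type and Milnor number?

Type A_{8}, Milnor number mu = 8.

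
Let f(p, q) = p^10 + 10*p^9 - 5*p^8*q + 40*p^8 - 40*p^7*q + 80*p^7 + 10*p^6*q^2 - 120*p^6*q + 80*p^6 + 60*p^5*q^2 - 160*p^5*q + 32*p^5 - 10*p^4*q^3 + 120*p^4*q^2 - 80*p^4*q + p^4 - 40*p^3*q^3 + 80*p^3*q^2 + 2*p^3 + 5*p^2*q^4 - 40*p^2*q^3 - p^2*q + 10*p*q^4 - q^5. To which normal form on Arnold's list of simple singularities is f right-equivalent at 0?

The Hessian of f at 0 has rank 0. Corank 2; j^3 = p^2*(2*p - q) has shape L^2 M (L != M), so D-series; mu = 6 gives D_6.

D6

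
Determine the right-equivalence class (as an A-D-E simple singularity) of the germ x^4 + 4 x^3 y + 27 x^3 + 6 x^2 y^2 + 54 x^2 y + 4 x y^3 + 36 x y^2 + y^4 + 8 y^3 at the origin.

E_6

The Hessian of f at 0 has rank 0. Corank 2; j^3 = (3*x + 2*y)^3 is a perfect cube, so E-series; the 4-jet and mu = 6 give E_6.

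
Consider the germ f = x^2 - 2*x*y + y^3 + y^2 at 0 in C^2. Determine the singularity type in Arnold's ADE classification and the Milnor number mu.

The Hessian of f at 0 has rank 1. Corank 1: A-series; mu = 2 gives A_2.

Type A2, Milnor number mu = 2.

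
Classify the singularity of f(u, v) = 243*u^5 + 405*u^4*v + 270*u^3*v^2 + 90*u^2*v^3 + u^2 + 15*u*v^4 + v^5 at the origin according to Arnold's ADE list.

A_{4}

The Hessian of f at 0 has rank 1. Corank 1: A-series; mu = 4 gives A_4.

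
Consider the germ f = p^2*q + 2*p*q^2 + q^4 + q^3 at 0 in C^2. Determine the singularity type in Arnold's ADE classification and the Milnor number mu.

Type D_5, Milnor number mu = 5.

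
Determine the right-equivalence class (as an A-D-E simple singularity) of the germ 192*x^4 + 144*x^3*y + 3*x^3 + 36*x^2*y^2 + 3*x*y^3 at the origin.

E_7

The Hessian of f at 0 is [[0, 0], [0, 0]] with rank 0, so corank 2. A Groebner basis of the Jacobian ideal J(f) in C{x,y} is {3*x^2/16 + y^4 + y^3/16, x^3, x^2*y - x^2/16 - y^3/48, x^2/2 + x*y^2 + y^3/6}; counting standard monomials gives mu = 7. Corank 2; j^3 = 3*x^3 is a perfect cube, so E-series; the 4-jet and mu = 7 give E_7.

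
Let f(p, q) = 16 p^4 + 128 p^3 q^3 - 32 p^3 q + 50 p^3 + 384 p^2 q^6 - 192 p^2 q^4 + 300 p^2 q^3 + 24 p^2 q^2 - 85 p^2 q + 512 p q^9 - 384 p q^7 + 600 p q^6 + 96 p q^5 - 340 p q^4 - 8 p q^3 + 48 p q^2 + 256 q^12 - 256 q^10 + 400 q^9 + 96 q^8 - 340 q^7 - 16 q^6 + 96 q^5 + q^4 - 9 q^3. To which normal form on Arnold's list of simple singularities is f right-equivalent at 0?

The Hessian of f at 0 has rank 0. Corank 2; j^3 = (2*p - q)*(5*p - 3*q)^2 has shape L^2 M (L != M), so D-series; mu = 5 gives D_5.

D_{5}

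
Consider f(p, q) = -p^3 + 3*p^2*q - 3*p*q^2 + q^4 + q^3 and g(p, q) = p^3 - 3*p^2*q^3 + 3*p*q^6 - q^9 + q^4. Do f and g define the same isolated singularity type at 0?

Yes.

The Hessian of f at 0 has rank 0. Corank 2; j^3 = -(p - q)^3 is a perfect cube, so E-series; the 4-jet and mu = 6 give E_6. The Hessian of g at 0 has rank 0. Corank 2; j^3 = p^3 is a perfect cube, so E-series; the 4-jet and mu = 6 give E_6. Both have type E_6, hence right-equivalent.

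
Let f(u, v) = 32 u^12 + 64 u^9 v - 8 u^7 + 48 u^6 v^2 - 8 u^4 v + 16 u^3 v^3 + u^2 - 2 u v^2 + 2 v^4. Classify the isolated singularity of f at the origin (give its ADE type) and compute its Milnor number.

The Hessian of f at 0 is [[2, 0], [0, 0]] with rank 1, so corank 1. A Groebner basis of the Jacobian ideal J(f) in C{u,v} is {u^2, u*v, -u + v^2}; counting standard monomials gives mu = 3. Corank 1: A-series; mu = 3 gives A_3.

Type A3, Milnor number mu = 3.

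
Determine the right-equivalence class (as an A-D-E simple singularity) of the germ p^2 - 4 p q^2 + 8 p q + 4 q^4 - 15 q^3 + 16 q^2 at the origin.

A2

The Hessian of f at 0 has rank 1. Corank 1: A-series; mu = 2 gives A_2.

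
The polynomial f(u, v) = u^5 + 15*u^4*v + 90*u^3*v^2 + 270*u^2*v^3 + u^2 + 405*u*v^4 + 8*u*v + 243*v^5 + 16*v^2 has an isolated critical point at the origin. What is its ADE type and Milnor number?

Type A4, Milnor number mu = 4.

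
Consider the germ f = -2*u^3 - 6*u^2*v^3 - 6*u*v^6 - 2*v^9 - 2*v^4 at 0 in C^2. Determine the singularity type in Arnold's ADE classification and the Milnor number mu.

Type E_6, Milnor number mu = 6.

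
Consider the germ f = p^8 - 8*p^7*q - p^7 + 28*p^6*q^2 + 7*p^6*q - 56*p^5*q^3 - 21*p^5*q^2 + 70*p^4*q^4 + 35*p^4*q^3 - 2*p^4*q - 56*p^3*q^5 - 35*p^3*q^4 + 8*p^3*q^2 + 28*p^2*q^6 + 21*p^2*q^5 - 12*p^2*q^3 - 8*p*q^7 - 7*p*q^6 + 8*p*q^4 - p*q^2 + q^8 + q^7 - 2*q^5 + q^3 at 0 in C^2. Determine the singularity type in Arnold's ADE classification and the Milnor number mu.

Type D9, Milnor number mu = 9.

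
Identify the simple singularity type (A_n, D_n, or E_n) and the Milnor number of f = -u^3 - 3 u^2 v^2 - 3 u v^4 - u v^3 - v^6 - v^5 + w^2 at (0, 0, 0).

The Hessian of f at 0 has rank 1. Corank 2; j^3 = -u^3 is a perfect cube, so E-series; the 4-jet and mu = 7 give E_7.

Type E_{7}, Milnor number mu = 7.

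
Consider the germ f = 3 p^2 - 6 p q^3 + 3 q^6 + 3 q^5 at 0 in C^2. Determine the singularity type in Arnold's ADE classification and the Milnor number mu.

Type A4, Milnor number mu = 4.

The Hessian of f at 0 has rank 1. Corank 1: A-series; mu = 4 gives A_4.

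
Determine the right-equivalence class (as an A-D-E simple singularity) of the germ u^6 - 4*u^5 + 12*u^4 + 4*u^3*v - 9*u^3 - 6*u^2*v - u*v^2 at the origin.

D_7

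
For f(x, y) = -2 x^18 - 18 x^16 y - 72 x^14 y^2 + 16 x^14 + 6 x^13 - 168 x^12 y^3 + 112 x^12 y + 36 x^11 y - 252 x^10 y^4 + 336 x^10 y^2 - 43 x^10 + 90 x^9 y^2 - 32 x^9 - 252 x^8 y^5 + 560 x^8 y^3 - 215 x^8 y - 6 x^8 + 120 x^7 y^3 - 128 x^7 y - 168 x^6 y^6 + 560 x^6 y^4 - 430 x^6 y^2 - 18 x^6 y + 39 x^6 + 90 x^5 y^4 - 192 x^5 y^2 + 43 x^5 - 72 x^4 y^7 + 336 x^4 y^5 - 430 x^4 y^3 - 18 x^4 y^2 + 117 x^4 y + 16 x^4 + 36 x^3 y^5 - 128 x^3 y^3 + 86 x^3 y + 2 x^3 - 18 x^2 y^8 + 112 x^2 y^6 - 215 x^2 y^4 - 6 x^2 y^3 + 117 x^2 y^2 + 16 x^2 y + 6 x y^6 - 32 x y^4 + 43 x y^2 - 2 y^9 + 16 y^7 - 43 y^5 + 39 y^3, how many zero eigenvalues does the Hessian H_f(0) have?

2

Hessian at 0 has rank 0.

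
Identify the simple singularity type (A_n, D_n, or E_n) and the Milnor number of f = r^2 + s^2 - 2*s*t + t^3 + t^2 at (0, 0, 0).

Type A2, Milnor number mu = 2.

The Hessian of f at 0 is [[2, -2, 0], [-2, 2, 0], [0, 0, 2]] with rank 2, so corank 1. A Groebner basis of the Jacobian ideal J(f) in C{s,t,r} is {t^2, s - t, r}; counting standard monomials gives mu = 2. Corank 1: A-series; mu = 2 gives A_2.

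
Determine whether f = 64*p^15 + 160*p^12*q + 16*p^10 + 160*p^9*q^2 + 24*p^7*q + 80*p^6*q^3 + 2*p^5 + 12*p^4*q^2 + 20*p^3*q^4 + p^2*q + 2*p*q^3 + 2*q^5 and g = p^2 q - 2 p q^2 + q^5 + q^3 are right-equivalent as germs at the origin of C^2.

The Hessian of f at 0 has rank 0. Corank 2; j^3 = p^2*q has shape L^2 M (L != M), so D-series; mu = 6 gives D_6. The Hessian of g at 0 has rank 0. Corank 2; j^3 = q*(p - q)^2 has shape L^2 M (L != M), so D-series; mu = 6 gives D_6. Both have type D_6, hence right-equivalent.

Yes.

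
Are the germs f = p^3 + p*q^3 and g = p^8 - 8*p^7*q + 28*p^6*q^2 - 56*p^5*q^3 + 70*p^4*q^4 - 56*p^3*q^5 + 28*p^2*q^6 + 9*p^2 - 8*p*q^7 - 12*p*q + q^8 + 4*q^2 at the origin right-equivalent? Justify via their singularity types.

No.

The Hessian of f at 0 is [[0, 0], [0, 0]] with rank 0, so corank 2. A Groebner basis of the Jacobian ideal J(f) in C{p,q} is {p^3, p*q^2, 3*p^2 + q^3}; counting standard monomials gives mu = 7. Corank 2; j^3 = p^3 is a perfect cube, so E-series; the 4-jet and mu = 7 give E_7. The Hessian of g at 0 is [[18, -12], [-12, 8]] with rank 1, so corank 1. A Groebner basis of the Jacobian ideal J(g) in C{p,q} is {q^7, p - 2*q/3}; counting standard monomials gives mu = 7. Corank 1: A-series; mu = 7 gives A_7. f is E_7 but g is A_7, hence not right-equivalent.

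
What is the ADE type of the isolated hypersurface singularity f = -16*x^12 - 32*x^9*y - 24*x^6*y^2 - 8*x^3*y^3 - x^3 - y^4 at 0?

E_{6}

The Hessian of f at 0 is [[0, 0], [0, 0]] with rank 0, so corank 2. A Groebner basis of the Jacobian ideal J(f) in C{x,y} is {y^3, x^2}; counting standard monomials gives mu = 6. Corank 2; j^3 = -x^3 is a perfect cube, so E-series; the 4-jet and mu = 6 give E_6.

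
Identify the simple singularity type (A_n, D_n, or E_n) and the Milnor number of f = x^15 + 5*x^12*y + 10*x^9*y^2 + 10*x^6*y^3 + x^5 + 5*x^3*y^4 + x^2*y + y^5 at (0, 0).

The Hessian of f at 0 is [[0, 0], [0, 0]] with rank 0, so corank 2. A Groebner basis of the Jacobian ideal J(f) in C{x,y} is {x^2/5 + y^4, x^3, x*y}; counting standard monomials gives mu = 6. Corank 2; j^3 = x^2*y has shape L^2 M (L != M), so D-series; mu = 6 gives D_6.

Type D_{6}, Milnor number mu = 6.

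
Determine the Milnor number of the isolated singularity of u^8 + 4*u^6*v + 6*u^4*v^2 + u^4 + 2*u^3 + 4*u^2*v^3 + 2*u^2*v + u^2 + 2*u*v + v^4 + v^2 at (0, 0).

3

The Hessian of f at 0 is [[2, 2], [2, 2]] with rank 1, so corank 1. A Groebner basis of the Jacobian ideal J(f) in C{u,v} is {u^2 + u + v, u*v - u - v, u + v^2 + v}; counting standard monomials gives mu = 3. Corank 1: A-series; mu = 3 gives A_3.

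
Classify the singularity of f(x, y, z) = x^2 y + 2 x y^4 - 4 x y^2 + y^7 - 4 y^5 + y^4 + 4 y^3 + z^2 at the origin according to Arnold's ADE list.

The Hessian of f at 0 has rank 1. Corank 2; j^3 = y*(x - 2*y)^2 has shape L^2 M (L != M), so D-series; mu = 5 gives D_5.

D_5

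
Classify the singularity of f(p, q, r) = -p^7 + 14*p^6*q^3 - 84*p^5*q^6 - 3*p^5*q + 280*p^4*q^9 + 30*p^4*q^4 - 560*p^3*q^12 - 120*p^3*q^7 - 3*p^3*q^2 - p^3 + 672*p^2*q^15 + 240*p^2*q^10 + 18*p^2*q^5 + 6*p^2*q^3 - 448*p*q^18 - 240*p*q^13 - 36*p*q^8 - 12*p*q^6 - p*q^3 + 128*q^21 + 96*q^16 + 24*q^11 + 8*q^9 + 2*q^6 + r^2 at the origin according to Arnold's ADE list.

The Hessian of f at 0 has rank 1. Corank 2; j^3 = -p^3 is a perfect cube, so E-series; the 4-jet and mu = 7 give E_7.

E_{7}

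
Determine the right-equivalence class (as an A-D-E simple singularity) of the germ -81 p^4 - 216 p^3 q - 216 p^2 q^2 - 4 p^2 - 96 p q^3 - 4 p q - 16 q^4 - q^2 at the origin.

A_{3}

The Hessian of f at 0 is [[-8, -4], [-4, -2]] with rank 1, so corank 1. A Groebner basis of the Jacobian ideal J(f) in C{p,q} is {q^3, p + q/2}; counting standard monomials gives mu = 3. Corank 1: A-series; mu = 3 gives A_3.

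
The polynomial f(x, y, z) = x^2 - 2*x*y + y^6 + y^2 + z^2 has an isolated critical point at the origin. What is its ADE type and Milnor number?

Type A_5, Milnor number mu = 5.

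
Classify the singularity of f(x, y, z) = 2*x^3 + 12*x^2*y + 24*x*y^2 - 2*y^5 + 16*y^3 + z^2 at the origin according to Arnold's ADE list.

E8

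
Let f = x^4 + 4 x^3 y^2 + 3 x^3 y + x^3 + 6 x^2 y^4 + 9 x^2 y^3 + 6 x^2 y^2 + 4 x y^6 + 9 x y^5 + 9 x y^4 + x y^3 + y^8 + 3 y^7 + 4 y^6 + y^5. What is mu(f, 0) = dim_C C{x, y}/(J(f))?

7

The Hessian of f at 0 has rank 0. Corank 2; j^3 = x^3 is a perfect cube, so E-series; the 4-jet and mu = 7 give E_7.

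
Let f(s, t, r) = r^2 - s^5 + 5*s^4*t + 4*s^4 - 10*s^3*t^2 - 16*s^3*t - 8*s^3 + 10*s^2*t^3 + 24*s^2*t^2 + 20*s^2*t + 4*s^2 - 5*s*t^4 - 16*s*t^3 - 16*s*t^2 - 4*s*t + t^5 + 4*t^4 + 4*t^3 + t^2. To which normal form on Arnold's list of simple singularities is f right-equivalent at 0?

A_{4}

The Hessian of f at 0 is [[8, -4, 0], [-4, 2, 0], [0, 0, 2]] with rank 2, so corank 1. A Groebner basis of the Jacobian ideal J(f) in C{s,t,r} is {4*s + t^3 - t^2 - 2*t, s^2 + s - t^2/2 - t/2, s*t + s - 3*t^2/4 - t/2, r}; counting standard monomials gives mu = 4. Corank 1: A-series; mu = 4 gives A_4.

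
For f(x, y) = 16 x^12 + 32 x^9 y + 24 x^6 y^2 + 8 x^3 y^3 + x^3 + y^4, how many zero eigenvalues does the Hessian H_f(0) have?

2

Hessian at 0 has rank 0.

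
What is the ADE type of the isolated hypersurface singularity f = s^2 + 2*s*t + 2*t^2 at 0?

The Hessian of f at 0 is [[2, 2], [2, 4]] with rank 2, so corank 0. A Groebner basis of the Jacobian ideal J(f) in C{s,t} is {s, t}; counting standard monomials gives mu = 1. Corank 0: nondegenerate Morse point, so A_1.

A_{1}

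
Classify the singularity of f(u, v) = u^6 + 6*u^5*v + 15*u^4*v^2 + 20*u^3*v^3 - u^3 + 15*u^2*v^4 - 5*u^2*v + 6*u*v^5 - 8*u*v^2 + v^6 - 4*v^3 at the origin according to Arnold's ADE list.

The Hessian of f at 0 is [[0, 0], [0, 0]] with rank 0, so corank 2. A Groebner basis of the Jacobian ideal J(f) in C{u,v} is {u*v/6 + v^5 + v^2/3, u*v^2 + 2*v^3, u^2 + 3*u*v + 2*v^2}; counting standard monomials gives mu = 7. Corank 2; j^3 = -(u + v)*(u + 2*v)^2 has shape L^2 M (L != M), so D-series; mu = 7 gives D_7.

D7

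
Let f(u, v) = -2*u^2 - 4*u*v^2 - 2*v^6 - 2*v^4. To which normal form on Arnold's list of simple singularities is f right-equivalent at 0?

A_5

The Hessian of f at 0 has rank 1. Corank 1: A-series; mu = 5 gives A_5.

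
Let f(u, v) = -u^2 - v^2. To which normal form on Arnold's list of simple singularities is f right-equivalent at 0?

The Hessian of f at 0 has rank 2. Corank 0: nondegenerate Morse point, so A_1.

A1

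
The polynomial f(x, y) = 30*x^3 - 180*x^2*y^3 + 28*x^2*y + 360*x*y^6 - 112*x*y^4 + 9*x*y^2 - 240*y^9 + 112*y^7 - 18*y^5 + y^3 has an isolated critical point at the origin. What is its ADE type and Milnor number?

Type D_4, Milnor number mu = 4.

The Hessian of f at 0 is [[0, 0], [0, 0]] with rank 0, so corank 2. A Groebner basis of the Jacobian ideal J(f) in C{x,y} is {y^3, x^2 - 3*y^2/26, x*y + 9*y^2/26}; counting standard monomials gives mu = 4. Corank 2; j^3 = (3*x + y)*(10*x^2 + 6*x*y + y^2) splits into three distinct lines over C (the quadratic factor has nonzero discriminant), so D_4.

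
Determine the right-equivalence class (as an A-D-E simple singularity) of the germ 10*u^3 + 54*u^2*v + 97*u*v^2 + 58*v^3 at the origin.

The Hessian of f at 0 has rank 0. Corank 2; j^3 = (u + 2*v)*(10*u^2 + 34*u*v + 29*v^2) splits into three distinct lines over C (the quadratic factor has nonzero discriminant), so D_4.

D4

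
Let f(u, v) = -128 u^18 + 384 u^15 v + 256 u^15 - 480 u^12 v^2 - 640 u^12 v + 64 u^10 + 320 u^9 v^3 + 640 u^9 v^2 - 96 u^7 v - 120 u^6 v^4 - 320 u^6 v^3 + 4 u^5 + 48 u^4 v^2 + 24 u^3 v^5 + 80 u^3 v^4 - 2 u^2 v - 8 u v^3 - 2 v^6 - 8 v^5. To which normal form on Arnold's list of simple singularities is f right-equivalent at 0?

The Hessian of f at 0 has rank 0. Corank 2; j^3 = -2*u^2*v has shape L^2 M (L != M), so D-series; mu = 7 gives D_7.

D_{7}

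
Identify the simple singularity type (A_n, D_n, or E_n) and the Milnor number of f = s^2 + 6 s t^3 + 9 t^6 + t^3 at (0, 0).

The Hessian of f at 0 is [[2, 0], [0, 0]] with rank 1, so corank 1. A Groebner basis of the Jacobian ideal J(f) in C{s,t} is {t^2, s}; counting standard monomials gives mu = 2. Corank 1: A-series; mu = 2 gives A_2.

Type A_2, Milnor number mu = 2.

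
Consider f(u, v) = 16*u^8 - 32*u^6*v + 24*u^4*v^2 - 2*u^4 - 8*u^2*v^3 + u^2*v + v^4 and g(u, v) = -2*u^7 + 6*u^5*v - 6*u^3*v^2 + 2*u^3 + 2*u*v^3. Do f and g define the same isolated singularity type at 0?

No.

The Hessian of f at 0 is [[0, 0], [0, 0]] with rank 0, so corank 2. A Groebner basis of the Jacobian ideal J(f) in C{u,v} is {u^3, u^2/4 + v^3, u*v}; counting standard monomials gives mu = 5. Corank 2; j^3 = u^2*v has shape L^2 M (L != M), so D-series; mu = 5 gives D_5. The Hessian of g at 0 is [[0, 0], [0, 0]] with rank 0, so corank 2. A Groebner basis of the Jacobian ideal J(g) in C{u,v} is {u^3, u*v^2, 3*u^2 + v^3}; counting standard monomials gives mu = 7. Corank 2; j^3 = 2*u^3 is a perfect cube, so E-series; the 4-jet and mu = 7 give E_7. f is D_5 but g is E_7, hence not right-equivalent.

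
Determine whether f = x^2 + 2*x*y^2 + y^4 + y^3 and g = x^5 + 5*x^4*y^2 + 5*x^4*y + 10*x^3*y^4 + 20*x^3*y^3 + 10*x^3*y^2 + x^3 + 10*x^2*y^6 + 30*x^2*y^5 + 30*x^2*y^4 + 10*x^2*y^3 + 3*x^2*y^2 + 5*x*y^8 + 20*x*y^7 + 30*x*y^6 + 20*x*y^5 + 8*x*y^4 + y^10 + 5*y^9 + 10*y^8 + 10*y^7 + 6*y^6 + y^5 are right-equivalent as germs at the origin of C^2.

No.

The Hessian of f at 0 is [[2, 0], [0, 0]] with rank 1, so corank 1. A Groebner basis of the Jacobian ideal J(f) in C{x,y} is {y^2, x}; counting standard monomials gives mu = 2. Corank 1: A-series; mu = 2 gives A_2. The Hessian of g at 0 is [[0, 0], [0, 0]] with rank 0, so corank 2. A Groebner basis of the Jacobian ideal J(g) in C{x,y} is {-x^2/4 + x*y^3 - x*y^2/2, x^2 + 2*x*y^2 + y^4, x^3, x^2*y + x^2/2 + x*y^2}; counting standard monomials gives mu = 8. Corank 2; j^3 = x^3 is a perfect cube, so E-series; the 5-jet and mu = 8 give E_8. f is A_2 but g is E_8, hence not right-equivalent.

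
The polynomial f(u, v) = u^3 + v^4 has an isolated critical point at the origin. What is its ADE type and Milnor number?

Type E_6, Milnor number mu = 6.

The Hessian of f at 0 is [[0, 0], [0, 0]] with rank 0, so corank 2. A Groebner basis of the Jacobian ideal J(f) in C{u,v} is {v^3, u^2}; counting standard monomials gives mu = 6. Corank 2; j^3 = u^3 is a perfect cube, so E-series; the 4-jet and mu = 6 give E_6.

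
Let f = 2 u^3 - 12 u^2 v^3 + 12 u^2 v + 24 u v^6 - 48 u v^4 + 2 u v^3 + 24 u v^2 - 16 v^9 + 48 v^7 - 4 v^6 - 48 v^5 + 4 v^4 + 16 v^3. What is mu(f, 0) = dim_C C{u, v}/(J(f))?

7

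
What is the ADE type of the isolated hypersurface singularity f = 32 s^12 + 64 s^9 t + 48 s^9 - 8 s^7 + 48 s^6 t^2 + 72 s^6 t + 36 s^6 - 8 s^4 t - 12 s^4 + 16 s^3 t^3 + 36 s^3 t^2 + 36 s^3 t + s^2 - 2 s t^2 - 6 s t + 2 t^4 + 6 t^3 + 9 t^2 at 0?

The Hessian of f at 0 has rank 1. Corank 1: A-series; mu = 3 gives A_3.

A_3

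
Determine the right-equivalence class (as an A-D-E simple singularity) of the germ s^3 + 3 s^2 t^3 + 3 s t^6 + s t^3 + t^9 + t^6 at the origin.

The Hessian of f at 0 has rank 0. Corank 2; j^3 = s^3 is a perfect cube, so E-series; the 4-jet and mu = 7 give E_7.

E_{7}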